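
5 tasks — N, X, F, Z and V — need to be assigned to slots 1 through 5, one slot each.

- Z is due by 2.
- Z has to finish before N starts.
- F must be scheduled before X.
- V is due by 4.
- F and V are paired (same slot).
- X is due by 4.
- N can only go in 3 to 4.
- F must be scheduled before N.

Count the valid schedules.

22

Splitting on N: it can be 3 (10), 4 (12). Listing each branch's schedules as (X, F, Z, V):
N=3: (2,1,1,1) (2,1,2,1) (3,1,1,1) (3,1,2,1) (3,2,1,2) (3,2,2,2) (4,1,1,1) (4,1,2,1) (4,2,1,2) (4,2,2,2) — 10.
N=4: (2,1,1,1) (2,1,2,1) (3,1,1,1) (3,1,2,1) (3,2,1,2) (3,2,2,2) (4,1,1,1) (4,1,2,1) (4,2,1,2) (4,2,2,2) (4,3,1,3) (4,3,2,3) — 12.
Summing: 10 + 12 = 22.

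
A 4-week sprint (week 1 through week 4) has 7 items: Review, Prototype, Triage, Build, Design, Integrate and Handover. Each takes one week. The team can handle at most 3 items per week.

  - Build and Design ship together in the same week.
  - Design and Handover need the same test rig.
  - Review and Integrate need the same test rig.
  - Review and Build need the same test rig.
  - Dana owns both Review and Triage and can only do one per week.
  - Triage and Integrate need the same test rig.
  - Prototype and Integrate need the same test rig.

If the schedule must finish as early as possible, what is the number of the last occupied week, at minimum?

3

With at most 3 per week and 7 tasks, at least 3 weeks are needed.
3 works (last occupied week: week 3): for example Handover -> week 1; Review -> week 1; Integrate -> week 3; Design -> week 2; Prototype -> week 1; Build -> week 2; Triage -> week 2.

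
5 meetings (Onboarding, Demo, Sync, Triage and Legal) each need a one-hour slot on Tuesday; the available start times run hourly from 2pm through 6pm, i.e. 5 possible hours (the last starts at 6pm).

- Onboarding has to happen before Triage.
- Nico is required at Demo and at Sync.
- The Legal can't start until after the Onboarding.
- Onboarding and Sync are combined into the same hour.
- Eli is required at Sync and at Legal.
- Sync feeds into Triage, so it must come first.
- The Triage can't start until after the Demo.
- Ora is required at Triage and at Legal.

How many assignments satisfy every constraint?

35

Splitting on Onboarding: it can be 2pm (18), 3pm (12), 4pm (5). Listing each branch's schedules as (Demo, Sync, Triage, Legal):
Onboarding=2pm: (3pm,2pm,4pm,3pm) (3pm,2pm,4pm,5pm) (3pm,2pm,4pm,6pm) (3pm,2pm,5pm,3pm) (3pm,2pm,5pm,4pm) (3pm,2pm,5pm,6pm) (3pm,2pm,6pm,3pm) (3pm,2pm,6pm,4pm) (3pm,2pm,6pm,5pm) (4pm,2pm,5pm,3pm) (4pm,2pm,5pm,4pm) (4pm,2pm,5pm,6pm) (4pm,2pm,6pm,3pm) (4pm,2pm,6pm,4pm) (4pm,2pm,6pm,5pm) (5pm,2pm,6pm,3pm) (5pm,2pm,6pm,4pm) (5pm,2pm,6pm,5pm) — 18.
Onboarding=3pm: (2pm,3pm,4pm,5pm) (2pm,3pm,4pm,6pm) (2pm,3pm,5pm,4pm) (2pm,3pm,5pm,6pm) (2pm,3pm,6pm,4pm) (2pm,3pm,6pm,5pm) (4pm,3pm,5pm,4pm) (4pm,3pm,5pm,6pm) (4pm,3pm,6pm,4pm) (4pm,3pm,6pm,5pm) (5pm,3pm,6pm,4pm) (5pm,3pm,6pm,5pm) — 12.
Onboarding=4pm: (2pm,4pm,5pm,6pm) (2pm,4pm,6pm,5pm) (3pm,4pm,5pm,6pm) (3pm,4pm,6pm,5pm) (5pm,4pm,6pm,5pm) — 5.
Summing: 18 + 12 + 5 = 35.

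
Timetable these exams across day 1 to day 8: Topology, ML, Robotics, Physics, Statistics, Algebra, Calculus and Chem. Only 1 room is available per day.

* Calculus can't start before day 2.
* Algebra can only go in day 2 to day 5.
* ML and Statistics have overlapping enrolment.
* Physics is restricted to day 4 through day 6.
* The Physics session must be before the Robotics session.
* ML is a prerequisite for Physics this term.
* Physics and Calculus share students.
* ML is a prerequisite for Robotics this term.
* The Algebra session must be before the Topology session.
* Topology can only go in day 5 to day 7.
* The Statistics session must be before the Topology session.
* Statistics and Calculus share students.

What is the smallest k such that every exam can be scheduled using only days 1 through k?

8

The precedence chain requires at least 3 distinct days.
With at most 1 per day and 8 exams, at least 8 days are needed.
Topology can't be placed before day 5, so the schedule must run through at least day 5.
8 works (last occupied day: day 8): for example Robotics -> day 7, Topology -> day 5, Chem -> day 8, Calculus -> day 6, Statistics -> day 3, Physics -> day 4, Algebra -> day 2, ML -> day 1.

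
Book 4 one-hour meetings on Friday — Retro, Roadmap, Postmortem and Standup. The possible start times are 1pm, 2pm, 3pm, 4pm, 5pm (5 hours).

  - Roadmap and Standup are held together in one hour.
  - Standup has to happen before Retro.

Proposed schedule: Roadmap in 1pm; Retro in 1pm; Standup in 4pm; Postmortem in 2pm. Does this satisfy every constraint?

Roadmap and Standup are held together in one hour — violated.
Standup has to happen before Retro — violated.

No — it violates: Standup has to happen before Retro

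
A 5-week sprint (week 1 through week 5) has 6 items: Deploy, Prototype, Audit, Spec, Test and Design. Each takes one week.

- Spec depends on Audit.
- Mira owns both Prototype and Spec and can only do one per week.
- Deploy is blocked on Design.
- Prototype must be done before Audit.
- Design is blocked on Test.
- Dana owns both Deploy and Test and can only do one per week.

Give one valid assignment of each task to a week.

Deploy in week 3, Prototype in week 1, Design in week 2, Test in week 1, Audit in week 2, Spec in week 3

Checking: Design(week 2) before Deploy(week 3); Audit(week 2) before Spec(week 3); Test(week 1) before Design(week 2); Prototype(week 1) before Audit(week 2); Deploy(week 3) != Test(week 1); Prototype(week 1) != Spec(week 3).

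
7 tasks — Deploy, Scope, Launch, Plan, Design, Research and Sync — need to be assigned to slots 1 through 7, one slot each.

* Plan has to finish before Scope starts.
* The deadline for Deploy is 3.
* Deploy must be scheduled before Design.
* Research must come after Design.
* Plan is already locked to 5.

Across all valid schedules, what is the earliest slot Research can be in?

Precedence pushes Research to at least 3.
Research at 3 is achievable: Scope in 6, Deploy in 1, Launch in 1, Design in 2, Research in 3, Sync in 1, Plan in 5.

3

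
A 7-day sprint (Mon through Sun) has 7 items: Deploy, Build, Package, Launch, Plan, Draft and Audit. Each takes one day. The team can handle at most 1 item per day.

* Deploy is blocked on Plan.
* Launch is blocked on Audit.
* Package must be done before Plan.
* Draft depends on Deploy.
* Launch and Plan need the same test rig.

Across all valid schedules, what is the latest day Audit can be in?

Downstream work caps Audit at Sat.
Audit at Sat is achievable: Package in Mon; Build in Fri; Draft in Thu; Plan in Tue; Launch in Sun; Deploy in Wed; Audit in Sat.

Sat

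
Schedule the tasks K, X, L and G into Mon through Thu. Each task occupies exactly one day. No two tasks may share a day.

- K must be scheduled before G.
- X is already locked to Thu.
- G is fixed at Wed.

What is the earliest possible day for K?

Mon

Downstream work caps K at Tue.
K at Mon is achievable: L in Tue; G in Wed; X in Thu; K in Mon.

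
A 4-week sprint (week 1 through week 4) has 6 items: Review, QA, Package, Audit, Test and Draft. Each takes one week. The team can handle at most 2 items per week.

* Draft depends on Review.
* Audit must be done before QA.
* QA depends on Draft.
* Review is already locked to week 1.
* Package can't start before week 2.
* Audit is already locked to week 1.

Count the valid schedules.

Splitting on QA: it can be week 3 (7), week 4 (14). Listing each branch's schedules as (Review, Package, Audit, Test, Draft) by week number:
QA=week 3: (1,2,1,3,2) (1,2,1,4,2) (1,3,1,2,2) (1,3,1,4,2) (1,4,1,2,2) (1,4,1,3,2) (1,4,1,4,2) — 7.
QA=week 4: (1,2,1,2,3) (1,2,1,3,2) (1,2,1,3,3) (1,2,1,4,2) (1,2,1,4,3) (1,3,1,2,2) (1,3,1,2,3) (1,3,1,3,2) (1,3,1,4,2) (1,3,1,4,3) (1,4,1,2,2) (1,4,1,2,3) (1,4,1,3,2) (1,4,1,3,3) — 14.
Summing: 7 + 14 = 21.

21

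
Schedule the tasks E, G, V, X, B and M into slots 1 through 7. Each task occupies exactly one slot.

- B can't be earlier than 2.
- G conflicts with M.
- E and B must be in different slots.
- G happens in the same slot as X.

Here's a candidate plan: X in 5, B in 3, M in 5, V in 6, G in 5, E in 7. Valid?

No — it violates: G conflicts with M

G conflicts with M — violated.
B can't be earlier than 2 — holds.
E and B must be in different slots — holds.
G happens in the same slot as X — holds.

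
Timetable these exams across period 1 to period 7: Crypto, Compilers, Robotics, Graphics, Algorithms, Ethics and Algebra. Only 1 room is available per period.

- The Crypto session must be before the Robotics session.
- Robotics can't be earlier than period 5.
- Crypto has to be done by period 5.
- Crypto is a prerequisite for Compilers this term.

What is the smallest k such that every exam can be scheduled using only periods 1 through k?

7 periods

The precedence chain requires at least 2 distinct periods.
With at most 1 per period and 7 exams, at least 7 periods are needed.
Robotics can't be placed before period 5, so the schedule must run through at least period 5.
7 works (last occupied period: period 7): for example Ethics -> period 6; Graphics -> period 3; Algebra -> period 7; Robotics -> period 5; Crypto -> period 1; Algorithms -> period 4; Compilers -> period 2.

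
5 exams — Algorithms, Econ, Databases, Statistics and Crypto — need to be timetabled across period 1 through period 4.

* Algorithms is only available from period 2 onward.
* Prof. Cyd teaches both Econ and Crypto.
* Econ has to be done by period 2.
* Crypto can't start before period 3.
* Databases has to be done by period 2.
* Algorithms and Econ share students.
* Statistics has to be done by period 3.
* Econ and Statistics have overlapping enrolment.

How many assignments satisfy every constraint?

40

Splitting on Algorithms: it can be period 2 (8), period 3 (16), period 4 (16). Listing each branch's schedules as (Econ, Databases, Statistics, Crypto) by period number:
Algorithms=period 2: (1,1,2,3) (1,1,2,4) (1,1,3,3) (1,1,3,4) (1,2,2,3) (1,2,2,4) (1,2,3,3) (1,2,3,4) — 8.
Algorithms=period 3: (1,1,2,3) (1,1,2,4) (1,1,3,3) (1,1,3,4) (1,2,2,3) (1,2,2,4) (1,2,3,3) (1,2,3,4) (2,1,1,3) (2,1,1,4) (2,1,3,3) (2,1,3,4) (2,2,1,3) (2,2,1,4) (2,2,3,3) (2,2,3,4) — 16.
Algorithms=period 4: (1,1,2,3) (1,1,2,4) (1,1,3,3) (1,1,3,4) (1,2,2,3) (1,2,2,4) (1,2,3,3) (1,2,3,4) (2,1,1,3) (2,1,1,4) (2,1,3,3) (2,1,3,4) (2,2,1,3) (2,2,1,4) (2,2,3,3) (2,2,3,4) — 16.
Summing: 8 + 16 + 16 = 40.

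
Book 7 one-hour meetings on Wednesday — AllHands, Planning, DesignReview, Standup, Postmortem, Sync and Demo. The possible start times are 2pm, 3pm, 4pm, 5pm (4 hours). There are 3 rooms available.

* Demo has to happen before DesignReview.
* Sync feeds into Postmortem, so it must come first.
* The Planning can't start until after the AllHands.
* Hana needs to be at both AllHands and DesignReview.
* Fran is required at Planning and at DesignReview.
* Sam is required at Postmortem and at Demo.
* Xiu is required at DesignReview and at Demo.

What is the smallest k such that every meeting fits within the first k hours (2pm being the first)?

3

The precedence chain requires at least 2 distinct hours.
With at most 3 per hour and 7 meetings, at least 3 hours are needed.
3 works (last occupied hour: 4pm): for example Standup in 3pm, Demo in 2pm, Sync in 2pm, Planning in 3pm, AllHands in 2pm, Postmortem in 3pm, DesignReview in 4pm.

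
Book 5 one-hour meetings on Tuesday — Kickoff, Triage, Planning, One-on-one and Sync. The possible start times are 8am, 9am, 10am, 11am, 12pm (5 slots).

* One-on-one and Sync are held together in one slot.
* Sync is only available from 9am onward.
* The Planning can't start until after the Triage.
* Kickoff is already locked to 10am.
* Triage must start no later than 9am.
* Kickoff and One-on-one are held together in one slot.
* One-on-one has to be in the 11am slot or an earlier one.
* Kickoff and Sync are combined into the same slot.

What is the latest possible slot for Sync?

10am

Sync is available from 9am; Sync must be in the same slot as Kickoff, which can't be before 10am, so Sync is at least 10am; Sync must be in the same slot as Kickoff, which can't be after 10am, so Sync is at most 10am.
Sync at 10am is achievable: Sync in 10am; Triage in 8am; One-on-one in 10am; Kickoff in 10am; Planning in 9am.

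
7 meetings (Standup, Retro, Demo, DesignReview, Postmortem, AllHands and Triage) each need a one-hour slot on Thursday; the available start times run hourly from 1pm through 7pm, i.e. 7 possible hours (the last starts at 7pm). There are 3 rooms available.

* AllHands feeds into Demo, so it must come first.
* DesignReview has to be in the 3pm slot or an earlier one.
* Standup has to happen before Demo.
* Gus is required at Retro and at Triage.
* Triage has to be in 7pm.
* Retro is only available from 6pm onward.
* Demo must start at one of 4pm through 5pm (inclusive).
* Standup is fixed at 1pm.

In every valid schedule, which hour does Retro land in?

6pm

Retro's window is 6pm–7pm.
Triage is fixed at 7pm, and Retro can't share a hour with Triage.
So Retro must be 6pm.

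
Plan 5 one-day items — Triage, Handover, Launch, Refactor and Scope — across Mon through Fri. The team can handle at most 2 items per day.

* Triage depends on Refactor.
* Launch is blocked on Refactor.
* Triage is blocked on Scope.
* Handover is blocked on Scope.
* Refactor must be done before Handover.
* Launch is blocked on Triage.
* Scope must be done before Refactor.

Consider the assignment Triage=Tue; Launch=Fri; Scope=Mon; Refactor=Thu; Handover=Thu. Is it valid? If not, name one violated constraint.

The team can handle at most 2 items per day — holds.
Launch is blocked on Triage — holds.
Scope must be done before Refactor — holds.
Triage is blocked on Scope — holds.
Refactor must be done before Handover — violated.
Launch is blocked on Refactor — holds.
Triage depends on Refactor — violated.
Handover is blocked on Scope — holds.

No. Triage depends on Refactor is not satisfied.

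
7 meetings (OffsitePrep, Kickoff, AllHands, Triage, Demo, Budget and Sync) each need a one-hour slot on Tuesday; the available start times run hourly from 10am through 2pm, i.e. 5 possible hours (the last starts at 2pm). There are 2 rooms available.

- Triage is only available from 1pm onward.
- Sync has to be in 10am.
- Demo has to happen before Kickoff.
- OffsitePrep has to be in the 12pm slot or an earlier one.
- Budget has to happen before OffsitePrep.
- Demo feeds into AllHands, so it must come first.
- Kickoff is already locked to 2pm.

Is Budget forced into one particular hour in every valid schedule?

No

Budget can be 10am (e.g. Demo in 11am, Sync in 10am, OffsitePrep in 11am, Kickoff in 2pm, Budget in 10am, Triage in 1pm, AllHands in 12pm) or 11am (e.g. AllHands=11am; Triage=1pm; Sync=10am; OffsitePrep=12pm; Demo=10am; Budget=11am; Kickoff=2pm).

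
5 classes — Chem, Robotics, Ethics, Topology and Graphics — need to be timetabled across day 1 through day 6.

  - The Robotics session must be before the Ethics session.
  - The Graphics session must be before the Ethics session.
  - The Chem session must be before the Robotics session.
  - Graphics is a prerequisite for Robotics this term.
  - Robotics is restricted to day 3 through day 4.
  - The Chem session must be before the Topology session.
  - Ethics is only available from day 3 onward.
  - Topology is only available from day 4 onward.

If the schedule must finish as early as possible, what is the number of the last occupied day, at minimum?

day 4

The precedence chain requires at least 3 distinct days.
Topology can't be placed before day 4, so the schedule must run through at least day 4.
4 works (last occupied day: day 4): for example Robotics=day 3; Topology=day 4; Graphics=day 1; Chem=day 1; Ethics=day 4.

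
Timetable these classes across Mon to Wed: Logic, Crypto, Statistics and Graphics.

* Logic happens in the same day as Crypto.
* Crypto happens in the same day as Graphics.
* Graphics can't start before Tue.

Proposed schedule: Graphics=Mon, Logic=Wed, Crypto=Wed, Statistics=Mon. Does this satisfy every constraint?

No — it violates: Crypto happens in the same day as Graphics

Logic happens in the same day as Crypto — holds.
Crypto happens in the same day as Graphics — violated.
Graphics can't start before Tue — violated.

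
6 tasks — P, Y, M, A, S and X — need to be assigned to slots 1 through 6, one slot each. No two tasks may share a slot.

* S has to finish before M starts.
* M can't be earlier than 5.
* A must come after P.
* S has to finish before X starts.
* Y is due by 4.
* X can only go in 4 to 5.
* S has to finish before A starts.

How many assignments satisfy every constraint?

20

Splitting on P: it can be 1 (7), 2 (7), 3 (6). Listing each branch's schedules as (Y, M, A, S, X):
P=1: (2,5,6,3,4) (2,6,4,3,5) (2,6,5,3,4) (3,5,6,2,4) (3,6,4,2,5) (3,6,5,2,4) (4,6,3,2,5) — 7.
P=2: (1,5,6,3,4) (1,6,4,3,5) (1,6,5,3,4) (3,5,6,1,4) (3,6,4,1,5) (3,6,5,1,4) (4,6,3,1,5) — 7.
P=3: (1,5,6,2,4) (1,6,4,2,5) (1,6,5,2,4) (2,5,6,1,4) (2,6,4,1,5) (2,6,5,1,4) — 6.
Summing: 7 + 7 + 6 = 20.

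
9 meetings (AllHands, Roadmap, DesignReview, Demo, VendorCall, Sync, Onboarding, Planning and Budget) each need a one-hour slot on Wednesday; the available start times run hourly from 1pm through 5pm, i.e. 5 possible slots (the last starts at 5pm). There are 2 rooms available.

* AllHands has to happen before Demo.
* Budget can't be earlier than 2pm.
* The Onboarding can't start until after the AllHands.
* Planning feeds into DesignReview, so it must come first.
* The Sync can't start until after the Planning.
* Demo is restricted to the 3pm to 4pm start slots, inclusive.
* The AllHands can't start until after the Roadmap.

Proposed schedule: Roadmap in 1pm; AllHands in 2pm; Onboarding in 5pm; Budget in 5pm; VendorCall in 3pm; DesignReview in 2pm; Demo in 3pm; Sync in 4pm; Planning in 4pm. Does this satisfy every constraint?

Invalid. Planning feeds into DesignReview, so it must come first.

Planning feeds into DesignReview, so it must come first — violated.
The Onboarding can't start until after the AllHands — holds.
Budget can't be earlier than 2pm — holds.
The Sync can't start until after the Planning — violated.
AllHands has to happen before Demo — holds.
The AllHands can't start until after the Roadmap — holds.
Demo is restricted to the 3pm to 4pm start slots, inclusive — holds.
There are 2 rooms available — holds.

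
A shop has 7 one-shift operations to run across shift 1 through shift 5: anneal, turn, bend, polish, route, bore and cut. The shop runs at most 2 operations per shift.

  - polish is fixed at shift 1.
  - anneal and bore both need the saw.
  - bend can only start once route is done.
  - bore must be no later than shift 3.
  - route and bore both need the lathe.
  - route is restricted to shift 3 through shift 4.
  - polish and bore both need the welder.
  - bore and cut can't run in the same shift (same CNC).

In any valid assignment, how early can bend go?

Precedence pushes bend to at least shift 4.
bend at shift 4 is achievable: route in shift 3, polish in shift 1, cut in shift 3, bend in shift 4, turn in shift 2, bore in shift 2, anneal in shift 1.

shift 4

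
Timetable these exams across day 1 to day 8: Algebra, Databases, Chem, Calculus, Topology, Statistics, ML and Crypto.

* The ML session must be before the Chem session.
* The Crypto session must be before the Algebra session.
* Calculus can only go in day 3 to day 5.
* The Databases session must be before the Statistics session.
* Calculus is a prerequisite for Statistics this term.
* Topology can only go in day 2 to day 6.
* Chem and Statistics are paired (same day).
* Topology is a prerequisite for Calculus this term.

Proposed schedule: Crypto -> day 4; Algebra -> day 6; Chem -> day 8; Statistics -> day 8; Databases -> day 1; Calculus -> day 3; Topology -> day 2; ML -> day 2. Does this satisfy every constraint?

Chem and Statistics are paired (same day) — holds.
Calculus can only go in day 3 to day 5 — holds.
The ML session must be before the Chem session — holds.
The Crypto session must be before the Algebra session — holds.
Topology is a prerequisite for Calculus this term — holds.
Topology can only go in day 2 to day 6 — holds.
The Databases session must be before the Statistics session — holds.
Calculus is a prerequisite for Statistics this term — holds.

Yes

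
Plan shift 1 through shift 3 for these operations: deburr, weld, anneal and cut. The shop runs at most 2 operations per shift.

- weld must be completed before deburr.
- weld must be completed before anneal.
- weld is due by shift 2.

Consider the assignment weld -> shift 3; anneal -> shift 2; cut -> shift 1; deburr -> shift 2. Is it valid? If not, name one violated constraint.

weld must be completed before anneal — violated.
weld must be completed before deburr — violated.
weld is due by shift 2 — violated.
The shop runs at most 2 operations per shift — holds.

Invalid. weld is due by shift 2.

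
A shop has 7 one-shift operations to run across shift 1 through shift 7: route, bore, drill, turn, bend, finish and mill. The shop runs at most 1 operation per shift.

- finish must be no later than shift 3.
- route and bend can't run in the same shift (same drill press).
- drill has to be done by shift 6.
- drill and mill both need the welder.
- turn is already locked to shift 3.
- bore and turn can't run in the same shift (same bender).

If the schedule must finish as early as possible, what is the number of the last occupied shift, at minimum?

7

With at most 1 per shift and 7 operations, at least 7 shifts are needed.
turn can't be placed before shift 3, so the schedule must run through at least shift 3.
7 works (last occupied shift: shift 7): for example bore -> shift 5, drill -> shift 2, turn -> shift 3, finish -> shift 1, bend -> shift 6, route -> shift 4, mill -> shift 7.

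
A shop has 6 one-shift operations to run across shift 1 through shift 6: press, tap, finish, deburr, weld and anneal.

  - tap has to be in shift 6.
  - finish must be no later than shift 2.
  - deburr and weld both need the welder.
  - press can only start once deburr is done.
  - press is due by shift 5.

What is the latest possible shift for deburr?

Downstream work caps deburr at shift 4.
deburr at shift 4 is achievable: anneal in shift 1, weld in shift 1, press in shift 5, tap in shift 6, deburr in shift 4, finish in shift 1.

shift 4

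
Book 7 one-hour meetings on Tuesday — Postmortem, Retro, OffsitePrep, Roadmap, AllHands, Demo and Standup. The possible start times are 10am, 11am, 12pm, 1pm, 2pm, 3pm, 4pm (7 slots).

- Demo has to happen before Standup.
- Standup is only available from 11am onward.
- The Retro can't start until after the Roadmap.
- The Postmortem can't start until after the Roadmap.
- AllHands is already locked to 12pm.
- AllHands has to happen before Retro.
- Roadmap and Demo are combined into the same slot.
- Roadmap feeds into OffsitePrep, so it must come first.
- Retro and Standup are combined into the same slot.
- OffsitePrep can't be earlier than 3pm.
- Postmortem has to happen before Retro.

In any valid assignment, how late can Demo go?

2pm

Demo must be in the same slot as Roadmap, which can't be after 2pm, so Demo is at most 2pm.
Demo at 2pm is achievable: Demo in 2pm; Standup in 4pm; AllHands in 12pm; Roadmap in 2pm; OffsitePrep in 3pm; Retro in 4pm; Postmortem in 3pm.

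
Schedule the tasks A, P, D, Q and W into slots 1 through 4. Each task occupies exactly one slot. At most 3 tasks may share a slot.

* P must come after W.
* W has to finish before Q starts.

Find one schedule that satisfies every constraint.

W in 1, Q in 2, D in 1, A in 1, P in 2

Checking: W(1) before Q(2); W(1) before P(2); max 3 per slot (cap 3).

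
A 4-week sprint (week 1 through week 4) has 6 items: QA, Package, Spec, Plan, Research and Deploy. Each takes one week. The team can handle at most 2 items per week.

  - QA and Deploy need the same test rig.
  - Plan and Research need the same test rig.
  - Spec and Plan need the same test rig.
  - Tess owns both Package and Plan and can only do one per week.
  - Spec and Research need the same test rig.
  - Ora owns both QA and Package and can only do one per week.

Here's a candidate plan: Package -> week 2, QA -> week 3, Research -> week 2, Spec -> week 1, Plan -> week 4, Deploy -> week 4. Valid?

Spec and Plan need the same test rig — holds.
Plan and Research need the same test rig — holds.
Spec and Research need the same test rig — holds.
The team can handle at most 2 items per week — holds.
Ora owns both QA and Package and can only do one per week — holds.
QA and Deploy need the same test rig — holds.
Tess owns both Package and Plan and can only do one per week — holds.

Yes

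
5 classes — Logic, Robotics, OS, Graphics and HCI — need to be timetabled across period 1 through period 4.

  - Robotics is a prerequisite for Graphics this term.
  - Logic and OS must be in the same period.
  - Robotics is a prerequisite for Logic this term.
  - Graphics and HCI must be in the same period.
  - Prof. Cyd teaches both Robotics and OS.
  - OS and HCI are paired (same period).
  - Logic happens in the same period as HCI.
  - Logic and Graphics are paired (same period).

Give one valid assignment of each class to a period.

Robotics in period 1, OS in period 2, Logic in period 2, HCI in period 2, Graphics in period 2

Checking: Robotics(period 1) before Logic(period 2); Robotics(period 1) before Graphics(period 2); Robotics(period 1) != OS(period 2); Logic = Graphics = period 2; Logic = OS = period 2; Logic = HCI = period 2; OS = HCI = period 2; Graphics = HCI = period 2.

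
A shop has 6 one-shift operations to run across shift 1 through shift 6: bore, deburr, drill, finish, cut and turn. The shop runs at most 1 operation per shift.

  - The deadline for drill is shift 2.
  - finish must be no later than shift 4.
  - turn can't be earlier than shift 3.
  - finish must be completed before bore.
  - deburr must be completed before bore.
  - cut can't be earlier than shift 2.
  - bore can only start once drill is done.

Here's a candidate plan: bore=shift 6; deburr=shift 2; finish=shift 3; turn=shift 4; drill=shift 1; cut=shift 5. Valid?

Yes, all constraints hold

The deadline for drill is shift 2 — holds.
deburr must be completed before bore — holds.
turn can't be earlier than shift 3 — holds.
cut can't be earlier than shift 2 — holds.
bore can only start once drill is done — holds.
finish must be completed before bore — holds.
The shop runs at most 1 operation per shift — holds.
finish must be no later than shift 4 — holds.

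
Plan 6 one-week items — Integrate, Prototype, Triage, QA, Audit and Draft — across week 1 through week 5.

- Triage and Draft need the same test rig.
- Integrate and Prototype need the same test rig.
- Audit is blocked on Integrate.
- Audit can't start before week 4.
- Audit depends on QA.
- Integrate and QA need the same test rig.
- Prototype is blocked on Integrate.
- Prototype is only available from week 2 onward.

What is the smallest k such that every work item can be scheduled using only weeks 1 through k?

The precedence chain requires at least 2 distinct weeks.
Audit can't be placed before week 4, so the schedule must run through at least week 4.
4 works (last occupied week: week 4): for example Triage -> week 1; Prototype -> week 2; QA -> week 2; Audit -> week 4; Draft -> week 2; Integrate -> week 1.

4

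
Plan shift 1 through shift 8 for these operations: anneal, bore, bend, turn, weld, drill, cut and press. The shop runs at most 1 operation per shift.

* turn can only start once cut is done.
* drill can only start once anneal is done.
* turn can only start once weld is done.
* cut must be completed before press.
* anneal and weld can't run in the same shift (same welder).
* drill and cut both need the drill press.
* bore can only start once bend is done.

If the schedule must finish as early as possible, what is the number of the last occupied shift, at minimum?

The precedence chain requires at least 2 distinct shifts.
With at most 1 per shift and 8 operations, at least 8 shifts are needed.
8 works (last occupied shift: shift 8): for example weld in shift 2, press in shift 8, bore in shift 6, turn in shift 3, bend in shift 5, drill in shift 7, cut in shift 1, anneal in shift 4.

8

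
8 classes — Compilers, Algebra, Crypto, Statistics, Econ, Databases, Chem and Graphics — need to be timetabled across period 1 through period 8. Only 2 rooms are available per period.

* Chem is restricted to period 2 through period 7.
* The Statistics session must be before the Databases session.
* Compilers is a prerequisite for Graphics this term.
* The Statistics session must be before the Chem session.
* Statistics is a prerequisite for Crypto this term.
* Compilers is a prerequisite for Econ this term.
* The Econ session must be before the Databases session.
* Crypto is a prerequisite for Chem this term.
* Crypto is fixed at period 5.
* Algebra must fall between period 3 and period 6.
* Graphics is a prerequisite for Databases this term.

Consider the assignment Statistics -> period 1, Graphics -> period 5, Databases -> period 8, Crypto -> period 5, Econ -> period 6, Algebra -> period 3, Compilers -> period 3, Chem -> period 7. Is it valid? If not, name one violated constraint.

The Statistics session must be before the Chem session — holds.
The Statistics session must be before the Databases session — holds.
Crypto is fixed at period 5 — holds.
Only 2 rooms are available per period — holds.
The Econ session must be before the Databases session — holds.
Crypto is a prerequisite for Chem this term — holds.
Statistics is a prerequisite for Crypto this term — holds.
Chem is restricted to period 2 through period 7 — holds.
Graphics is a prerequisite for Databases this term — holds.
Compilers is a prerequisite for Graphics this term — holds.
Algebra must fall between period 3 and period 6 — holds.
Compilers is a prerequisite for Econ this term — holds.

Valid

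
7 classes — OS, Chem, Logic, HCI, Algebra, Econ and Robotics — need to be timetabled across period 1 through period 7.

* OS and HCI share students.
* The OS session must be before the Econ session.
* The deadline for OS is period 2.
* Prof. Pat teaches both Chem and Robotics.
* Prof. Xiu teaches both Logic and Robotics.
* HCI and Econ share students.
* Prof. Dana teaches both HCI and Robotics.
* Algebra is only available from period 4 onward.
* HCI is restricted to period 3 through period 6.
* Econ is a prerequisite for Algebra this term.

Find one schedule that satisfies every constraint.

OS in period 1, Chem in period 1, Algebra in period 4, Logic in period 1, HCI in period 3, Robotics in period 2, Econ in period 2

Checking: OS(period 1) before Econ(period 2); Econ(period 2) before Algebra(period 4); HCI(period 3) != Econ(period 2); Chem(period 1) != Robotics(period 2); Logic(period 1) != Robotics(period 2); HCI(period 3) != Robotics(period 2); OS(period 1) != HCI(period 3); HCI=period 3 in [period 3,period 6]; Algebra=period 4 in [period 4,period 7]; OS=period 1 in [period 1,period 2].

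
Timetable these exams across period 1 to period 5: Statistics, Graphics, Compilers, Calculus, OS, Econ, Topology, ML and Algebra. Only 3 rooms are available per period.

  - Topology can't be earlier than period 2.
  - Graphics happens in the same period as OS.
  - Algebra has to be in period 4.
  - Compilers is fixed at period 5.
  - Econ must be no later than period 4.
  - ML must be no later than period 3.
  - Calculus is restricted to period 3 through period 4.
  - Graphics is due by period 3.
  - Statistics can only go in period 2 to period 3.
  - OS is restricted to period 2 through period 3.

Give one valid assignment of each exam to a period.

Graphics in period 2, Algebra in period 4, OS in period 2, Calculus in period 3, Statistics in period 2, ML in period 1, Topology in period 3, Econ in period 1, Compilers in period 5

Checking: Graphics = OS = period 2; Algebra=period 4 in [period 4,period 4]; Statistics=period 2 in [period 2,period 3]; Topology=period 3 in [period 2,period 5]; Graphics=period 2 in [period 1,period 3]; OS=period 2 in [period 2,period 3]; ML=period 1 in [period 1,period 3]; Calculus=period 3 in [period 3,period 4]; Compilers=period 5 in [period 5,period 5]; Econ=period 1 in [period 1,period 4]; max 3 per period (cap 3).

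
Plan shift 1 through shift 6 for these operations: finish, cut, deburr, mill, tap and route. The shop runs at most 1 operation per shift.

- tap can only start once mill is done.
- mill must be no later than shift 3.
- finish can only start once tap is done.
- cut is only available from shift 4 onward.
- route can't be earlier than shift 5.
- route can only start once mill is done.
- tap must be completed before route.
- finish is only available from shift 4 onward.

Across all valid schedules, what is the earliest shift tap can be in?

Precedence pushes tap to at least shift 2; downstream work caps tap at shift 5.
tap at shift 2 is achievable: tap in shift 2, cut in shift 6, mill in shift 1, route in shift 5, finish in shift 4, deburr in shift 3.

shift 2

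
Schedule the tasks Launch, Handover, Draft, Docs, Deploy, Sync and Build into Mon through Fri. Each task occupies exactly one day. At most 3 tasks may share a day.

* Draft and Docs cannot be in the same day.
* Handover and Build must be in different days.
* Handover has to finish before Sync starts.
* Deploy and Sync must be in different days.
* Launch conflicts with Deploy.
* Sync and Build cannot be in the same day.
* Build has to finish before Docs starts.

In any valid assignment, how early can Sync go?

Tue

Precedence pushes Sync to at least Tue.
Sync at Tue is achievable: Docs -> Thu, Launch -> Mon, Deploy -> Wed, Sync -> Tue, Build -> Wed, Handover -> Mon, Draft -> Mon.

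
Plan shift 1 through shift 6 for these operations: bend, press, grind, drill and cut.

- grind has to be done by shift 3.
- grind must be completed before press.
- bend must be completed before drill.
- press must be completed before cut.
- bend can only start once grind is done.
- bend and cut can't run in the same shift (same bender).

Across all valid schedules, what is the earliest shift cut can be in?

Precedence pushes cut to at least shift 3.
cut at shift 3 is achievable: grind in shift 1, cut in shift 3, press in shift 2, drill in shift 3, bend in shift 2.

shift 3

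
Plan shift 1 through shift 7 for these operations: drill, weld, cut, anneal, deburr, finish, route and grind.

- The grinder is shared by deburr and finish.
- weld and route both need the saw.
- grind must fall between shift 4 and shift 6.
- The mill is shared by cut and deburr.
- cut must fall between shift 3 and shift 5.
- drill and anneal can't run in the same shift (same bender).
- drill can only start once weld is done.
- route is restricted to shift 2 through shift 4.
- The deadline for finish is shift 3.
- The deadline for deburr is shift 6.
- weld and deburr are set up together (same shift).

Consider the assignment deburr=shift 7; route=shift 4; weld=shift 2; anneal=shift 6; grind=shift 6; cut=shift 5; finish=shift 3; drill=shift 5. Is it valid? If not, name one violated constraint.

Invalid. The deadline for deburr is shift 6.

cut must fall between shift 3 and shift 5 — holds.
weld and route both need the saw — holds.
The deadline for deburr is shift 6 — violated.
The grinder is shared by deburr and finish — holds.
grind must fall between shift 4 and shift 6 — holds.
The deadline for finish is shift 3 — holds.
drill and anneal can't run in the same shift (same bender) — holds.
route is restricted to shift 2 through shift 4 — holds.
weld and deburr are set up together (same shift) — violated.
The mill is shared by cut and deburr — holds.
drill can only start once weld is done — holds.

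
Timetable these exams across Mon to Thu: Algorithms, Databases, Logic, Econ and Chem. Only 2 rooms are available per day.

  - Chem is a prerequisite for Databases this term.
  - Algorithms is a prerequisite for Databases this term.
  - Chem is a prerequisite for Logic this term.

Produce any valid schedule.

Econ in Wed, Algorithms in Mon, Databases in Tue, Chem in Mon, Logic in Tue

Checking: Chem(Mon) before Logic(Tue); Algorithms(Mon) before Databases(Tue); Chem(Mon) before Databases(Tue); max 2 per day (cap 2).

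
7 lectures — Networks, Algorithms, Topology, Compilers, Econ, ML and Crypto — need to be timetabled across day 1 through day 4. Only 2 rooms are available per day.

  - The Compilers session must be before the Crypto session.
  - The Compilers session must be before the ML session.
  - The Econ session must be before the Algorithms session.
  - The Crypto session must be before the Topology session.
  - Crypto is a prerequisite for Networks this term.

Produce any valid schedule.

Algorithms -> day 2; Topology -> day 3; ML -> day 4; Networks -> day 3; Econ -> day 1; Compilers -> day 1; Crypto -> day 2

Checking: Compilers(day 1) before ML(day 4); Econ(day 1) before Algorithms(day 2); Crypto(day 2) before Networks(day 3); Crypto(day 2) before Topology(day 3); Compilers(day 1) before Crypto(day 2); max 2 per day (cap 2).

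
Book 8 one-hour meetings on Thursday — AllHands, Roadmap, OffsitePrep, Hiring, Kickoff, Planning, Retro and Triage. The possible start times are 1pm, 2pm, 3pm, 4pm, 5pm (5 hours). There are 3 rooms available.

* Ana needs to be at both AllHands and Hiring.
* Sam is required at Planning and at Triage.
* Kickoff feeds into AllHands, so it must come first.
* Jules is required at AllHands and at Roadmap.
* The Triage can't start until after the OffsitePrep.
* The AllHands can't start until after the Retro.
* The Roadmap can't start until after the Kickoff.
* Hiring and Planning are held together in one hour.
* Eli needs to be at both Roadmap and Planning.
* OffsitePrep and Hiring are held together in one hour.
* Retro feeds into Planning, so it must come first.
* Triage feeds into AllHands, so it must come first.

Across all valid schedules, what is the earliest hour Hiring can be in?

2pm

Hiring must be in the same hour as Planning, which can't be before 2pm, so Hiring is at least 2pm; Hiring must be in the same hour as OffsitePrep, which can't be after 3pm, so Hiring is at most 3pm.
Hiring at 2pm is achievable: AllHands in 4pm, Triage in 3pm, Roadmap in 3pm, Kickoff in 1pm, Retro in 1pm, OffsitePrep in 2pm, Hiring in 2pm, Planning in 2pm.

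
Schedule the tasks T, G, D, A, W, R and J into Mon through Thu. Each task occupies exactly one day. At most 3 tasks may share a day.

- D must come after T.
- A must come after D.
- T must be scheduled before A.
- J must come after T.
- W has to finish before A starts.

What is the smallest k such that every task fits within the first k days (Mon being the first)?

The precedence chain requires at least 3 distinct days.
With at most 3 per day and 7 tasks, at least 3 days are needed.
3 works (last occupied day: Wed): for example A -> Wed, W -> Mon, G -> Mon, T -> Mon, J -> Tue, R -> Tue, D -> Tue.

3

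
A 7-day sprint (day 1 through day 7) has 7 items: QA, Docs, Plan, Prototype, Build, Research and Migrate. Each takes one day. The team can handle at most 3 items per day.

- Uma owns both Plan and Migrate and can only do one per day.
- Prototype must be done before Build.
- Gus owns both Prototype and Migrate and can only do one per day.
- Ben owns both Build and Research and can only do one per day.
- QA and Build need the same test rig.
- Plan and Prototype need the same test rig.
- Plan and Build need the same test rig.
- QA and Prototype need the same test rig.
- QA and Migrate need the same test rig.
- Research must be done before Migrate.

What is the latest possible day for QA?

day 7

QA at day 7 is achievable: Build -> day 2; Plan -> day 3; Research -> day 1; QA -> day 7; Prototype -> day 1; Docs -> day 1; Migrate -> day 2.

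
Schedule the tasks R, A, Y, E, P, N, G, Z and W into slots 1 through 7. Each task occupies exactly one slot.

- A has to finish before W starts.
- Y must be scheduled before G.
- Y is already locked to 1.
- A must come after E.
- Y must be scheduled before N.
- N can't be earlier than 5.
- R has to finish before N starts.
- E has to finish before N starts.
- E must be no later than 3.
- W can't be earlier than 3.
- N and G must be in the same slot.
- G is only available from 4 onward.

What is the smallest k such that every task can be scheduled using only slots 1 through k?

5

The precedence chain requires at least 3 distinct slots.
N can't be placed before 5, so the schedule must run through at least slot 5.
5 works (last occupied slot: 5): for example Y in 1, N in 5, P in 1, W in 3, A in 2, R in 1, G in 5, Z in 1, E in 1.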